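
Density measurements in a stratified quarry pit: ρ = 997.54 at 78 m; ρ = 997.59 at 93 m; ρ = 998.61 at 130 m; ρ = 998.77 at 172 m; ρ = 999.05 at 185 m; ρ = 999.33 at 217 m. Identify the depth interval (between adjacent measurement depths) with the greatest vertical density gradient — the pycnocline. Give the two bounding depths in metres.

Compute the density gradient over each adjacent pair:
  78–93 m: Δρ/Δz = 0.05/15 = 3.3 × 10⁻³ kg m⁻⁴
  93–130 m: Δρ/Δz = 1.02/37 = 0.028 kg m⁻⁴
  130–172 m: Δρ/Δz = 0.16/42 = 3.8 × 10⁻³ kg m⁻⁴
  172–185 m: Δρ/Δz = 0.28/13 = 0.022 kg m⁻⁴
  185–217 m: Δρ/Δz = 0.28/32 = 8.8 × 10⁻³ kg m⁻⁴
The largest gradient is in the 93–130 m interval — the pycnocline.

93–130 m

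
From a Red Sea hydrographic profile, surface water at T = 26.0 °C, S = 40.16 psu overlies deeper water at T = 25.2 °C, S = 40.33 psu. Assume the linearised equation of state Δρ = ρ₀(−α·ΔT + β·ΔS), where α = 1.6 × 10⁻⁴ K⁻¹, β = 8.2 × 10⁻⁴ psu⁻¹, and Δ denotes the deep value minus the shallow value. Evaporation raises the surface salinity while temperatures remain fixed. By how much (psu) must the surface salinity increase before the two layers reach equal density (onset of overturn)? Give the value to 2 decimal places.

Neutral buoyancy requires −α(T_deep − T_surf) + β(S_deep − S_surf′) = 0.
S_surf′ = S_deep − (α/β)·ΔT = 40.33 − (1.6 × 10⁻⁴/8.2 × 10⁻⁴)·(-0.8) = 40.4861 psu.
Increase required: 40.4861 − 40.16 = 0.3261 psu.

0.33 psu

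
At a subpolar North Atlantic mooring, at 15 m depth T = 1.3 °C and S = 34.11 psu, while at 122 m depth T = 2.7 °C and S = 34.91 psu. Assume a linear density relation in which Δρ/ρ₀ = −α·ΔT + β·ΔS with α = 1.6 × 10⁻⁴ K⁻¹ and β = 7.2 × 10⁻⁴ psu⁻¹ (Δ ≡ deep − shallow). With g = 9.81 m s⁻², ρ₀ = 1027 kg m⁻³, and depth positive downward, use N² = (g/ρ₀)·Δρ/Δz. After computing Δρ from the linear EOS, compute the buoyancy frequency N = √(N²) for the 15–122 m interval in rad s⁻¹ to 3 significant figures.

5.68 × 10⁻³ rad s⁻¹

ΔT = +1.4 K, ΔS = +0.80 psu (deep − shallow).
Δρ/ρ₀ = −αΔT + βΔS = -2.24 × 10⁻⁴ + 5.76 × 10⁻⁴ = 3.52 × 10⁻⁴, so Δρ ≈ 0.3615 kg m⁻³.
N² = (g/ρ₀)·Δρ/Δz = g·(Δρ/ρ₀)/Δz = 9.81 × 3.52 × 10⁻⁴ / 107 = 3.2272 × 10⁻⁵ s⁻².
N = √(3.2272 × 10⁻⁵) = 5.6808 × 10⁻³ rad s⁻¹ ≈ 5.68 × 10⁻³ rad s⁻¹.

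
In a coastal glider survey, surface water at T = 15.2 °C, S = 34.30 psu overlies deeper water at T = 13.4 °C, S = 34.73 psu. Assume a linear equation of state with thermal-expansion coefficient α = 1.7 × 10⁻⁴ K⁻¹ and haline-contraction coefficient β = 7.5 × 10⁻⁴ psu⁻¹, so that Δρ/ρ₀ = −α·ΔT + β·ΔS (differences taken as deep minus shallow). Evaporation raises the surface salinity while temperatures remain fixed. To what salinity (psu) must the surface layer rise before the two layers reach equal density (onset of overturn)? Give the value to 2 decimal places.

35.14 psu

Neutral buoyancy requires −α(T_deep − T_surf) + β(S_deep − S_surf′) = 0.
S_surf′ = S_deep − (α/β)·ΔT = 34.73 − (1.7 × 10⁻⁴/7.5 × 10⁻⁴)·(-1.8) = 35.1380 psu.
Increase required: 35.1380 − 34.30 = 0.8380 psu.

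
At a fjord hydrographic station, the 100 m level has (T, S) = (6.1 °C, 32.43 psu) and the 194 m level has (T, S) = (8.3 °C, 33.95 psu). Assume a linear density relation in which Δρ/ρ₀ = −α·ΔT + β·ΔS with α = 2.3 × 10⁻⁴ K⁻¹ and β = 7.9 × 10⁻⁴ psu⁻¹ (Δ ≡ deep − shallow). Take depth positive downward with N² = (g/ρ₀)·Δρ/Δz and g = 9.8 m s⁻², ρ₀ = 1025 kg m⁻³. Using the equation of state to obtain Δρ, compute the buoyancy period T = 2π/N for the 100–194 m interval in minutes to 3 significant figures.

ΔT = +2.2 K, ΔS = +1.52 psu (deep − shallow).
Δρ/ρ₀ = −αΔT + βΔS = -5.06 × 10⁻⁴ + 1.2008 × 10⁻³ = 6.948 × 10⁻⁴, so Δρ ≈ 0.7122 kg m⁻³.
N² = (g/ρ₀)·Δρ/Δz = g·(Δρ/ρ₀)/Δz = 9.8 × 6.948 × 10⁻⁴ / 94 = 7.2437 × 10⁻⁵ s⁻².
N = √(7.2437 × 10⁻⁵) = 8.5110 × 10⁻³ rad s⁻¹ → T = 2π/N = 738.24 s = 12.304 min ≈ 12.3 min.

12.3 min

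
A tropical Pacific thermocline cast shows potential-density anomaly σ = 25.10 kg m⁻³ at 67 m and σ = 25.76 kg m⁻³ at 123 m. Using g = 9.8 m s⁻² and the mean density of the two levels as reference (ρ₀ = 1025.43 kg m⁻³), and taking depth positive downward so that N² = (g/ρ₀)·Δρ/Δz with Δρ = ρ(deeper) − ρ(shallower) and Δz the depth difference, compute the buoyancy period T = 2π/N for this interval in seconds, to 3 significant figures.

Δρ = 1025.76 − 1025.10 = 0.66 kg m⁻³ over Δz = 123 − 67 = 56 m.
N² = (9.8/1025.43) × (0.66/56) = 1.1264 × 10⁻⁴ s⁻².
N = √(1.1264 × 10⁻⁴) = 0.010613 rad s⁻¹, so T = 2π/N = 592.03 s ≈ 592 s.

592 s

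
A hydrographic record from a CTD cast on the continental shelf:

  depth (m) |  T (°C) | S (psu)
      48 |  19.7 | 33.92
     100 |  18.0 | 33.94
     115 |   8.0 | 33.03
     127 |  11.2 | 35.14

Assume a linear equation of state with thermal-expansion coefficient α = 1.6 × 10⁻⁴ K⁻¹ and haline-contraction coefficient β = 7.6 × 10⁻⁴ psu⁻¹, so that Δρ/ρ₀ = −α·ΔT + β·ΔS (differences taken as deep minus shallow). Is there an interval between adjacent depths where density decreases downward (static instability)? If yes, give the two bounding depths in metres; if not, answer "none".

none

Evaluate Δρ/ρ₀ = −αΔT + βΔS across each adjacent pair:
  48–100 m: −αΔT+βΔS = −(1.6 × 10⁻⁴)(-1.7)+(7.6 × 10⁻⁴)(+0.02) = 2.9 × 10⁻⁴ → stable
  100–115 m: −αΔT+βΔS = −(1.6 × 10⁻⁴)(-10.0)+(7.6 × 10⁻⁴)(-0.91) = 9.1 × 10⁻⁴ → stable
  115–127 m: −αΔT+βΔS = −(1.6 × 10⁻⁴)(+3.2)+(7.6 × 10⁻⁴)(+2.11) = 1.1 × 10⁻³ → stable
Every interval has Δρ > 0: the column is stably stratified throughout.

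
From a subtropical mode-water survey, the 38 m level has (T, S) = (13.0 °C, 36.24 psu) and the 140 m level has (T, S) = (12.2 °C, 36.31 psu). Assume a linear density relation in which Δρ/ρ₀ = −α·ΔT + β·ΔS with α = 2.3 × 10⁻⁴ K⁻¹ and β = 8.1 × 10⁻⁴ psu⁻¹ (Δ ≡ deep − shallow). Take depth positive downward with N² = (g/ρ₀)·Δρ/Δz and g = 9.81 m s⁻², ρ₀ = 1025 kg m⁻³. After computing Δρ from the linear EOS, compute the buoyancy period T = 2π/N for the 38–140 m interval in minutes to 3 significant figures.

21.8 min

ΔT = -0.8 K, ΔS = +0.07 psu (deep − shallow).
Δρ/ρ₀ = −αΔT + βΔS = 1.84 × 10⁻⁴ + 5.67 × 10⁻⁵ = 2.407 × 10⁻⁴, so Δρ ≈ 0.2467 kg m⁻³.
N² = (g/ρ₀)·Δρ/Δz = g·(Δρ/ρ₀)/Δz = 9.81 × 2.407 × 10⁻⁴ / 102 = 2.3150 × 10⁻⁵ s⁻².
N = √(2.3150 × 10⁻⁵) = 4.8114 × 10⁻³ rad s⁻¹ → T = 2π/N = 1.3059 × 10³ s = 21.765 min ≈ 21.8 min.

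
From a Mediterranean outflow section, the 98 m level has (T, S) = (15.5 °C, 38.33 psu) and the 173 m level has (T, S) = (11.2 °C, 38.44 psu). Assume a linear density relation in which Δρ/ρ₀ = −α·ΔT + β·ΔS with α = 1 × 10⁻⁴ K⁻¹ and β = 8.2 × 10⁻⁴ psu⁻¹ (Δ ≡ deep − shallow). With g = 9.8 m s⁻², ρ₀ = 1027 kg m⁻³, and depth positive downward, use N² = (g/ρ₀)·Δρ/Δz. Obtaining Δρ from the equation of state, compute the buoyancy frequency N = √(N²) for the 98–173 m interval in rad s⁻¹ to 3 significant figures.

8.24 × 10⁻³ rad s⁻¹

ΔT = -4.3 K, ΔS = +0.11 psu (deep − shallow).
Δρ/ρ₀ = −αΔT + βΔS = 4.30 × 10⁻⁴ + 9.02 × 10⁻⁵ = 5.202 × 10⁻⁴, so Δρ ≈ 0.5342 kg m⁻³.
N² = (g/ρ₀)·Δρ/Δz = g·(Δρ/ρ₀)/Δz = 9.8 × 5.202 × 10⁻⁴ / 75 = 6.7973 × 10⁻⁵ s⁻².
N = √(6.7973 × 10⁻⁵) = 8.2446 × 10⁻³ rad s⁻¹ ≈ 8.24 × 10⁻³ rad s⁻¹.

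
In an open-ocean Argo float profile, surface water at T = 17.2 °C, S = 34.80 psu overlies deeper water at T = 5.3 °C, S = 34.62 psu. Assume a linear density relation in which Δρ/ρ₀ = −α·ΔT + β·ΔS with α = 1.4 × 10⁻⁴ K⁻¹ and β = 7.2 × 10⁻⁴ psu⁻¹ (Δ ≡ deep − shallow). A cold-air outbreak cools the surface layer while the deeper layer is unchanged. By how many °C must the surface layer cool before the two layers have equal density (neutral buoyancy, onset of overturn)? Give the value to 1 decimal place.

Neutral buoyancy requires Δρ = 0, i.e. −α(T_deep − T_surf′) + β(S_deep − S_surf) = 0.
T_surf′ = T_deep − (β/α)·ΔS = 5.3 − (7.2 × 10⁻⁴/1.4 × 10⁻⁴)·(-0.18) = 6.226 °C.
Cooling required: 17.2 − (6.226) = 10.974 °C.

11.0 °C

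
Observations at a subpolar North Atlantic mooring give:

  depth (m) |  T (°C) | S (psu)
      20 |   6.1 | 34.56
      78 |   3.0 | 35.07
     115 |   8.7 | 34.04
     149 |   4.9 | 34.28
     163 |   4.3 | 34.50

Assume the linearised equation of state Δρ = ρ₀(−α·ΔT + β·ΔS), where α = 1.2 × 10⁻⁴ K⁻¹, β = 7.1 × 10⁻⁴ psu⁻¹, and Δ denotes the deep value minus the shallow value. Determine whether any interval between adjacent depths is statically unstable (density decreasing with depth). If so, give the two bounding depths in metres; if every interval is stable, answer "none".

Evaluate Δρ/ρ₀ = −αΔT + βΔS across each adjacent pair:
  20–78 m: −αΔT+βΔS = −(1.2 × 10⁻⁴)(-3.1)+(7.1 × 10⁻⁴)(+0.51) = 7.3 × 10⁻⁴ → stable
  78–115 m: −αΔT+βΔS = −(1.2 × 10⁻⁴)(+5.7)+(7.1 × 10⁻⁴)(-1.03) = -1.4 × 10⁻³ → UNSTABLE
  115–149 m: −αΔT+βΔS = −(1.2 × 10⁻⁴)(-3.8)+(7.1 × 10⁻⁴)(+0.24) = 6.3 × 10⁻⁴ → stable
  149–163 m: −αΔT+βΔS = −(1.2 × 10⁻⁴)(-0.6)+(7.1 × 10⁻⁴)(+0.22) = 2.3 × 10⁻⁴ → stable
The 78–115 m interval has Δρ < 0: lighter water underlies denser water.

78–115 m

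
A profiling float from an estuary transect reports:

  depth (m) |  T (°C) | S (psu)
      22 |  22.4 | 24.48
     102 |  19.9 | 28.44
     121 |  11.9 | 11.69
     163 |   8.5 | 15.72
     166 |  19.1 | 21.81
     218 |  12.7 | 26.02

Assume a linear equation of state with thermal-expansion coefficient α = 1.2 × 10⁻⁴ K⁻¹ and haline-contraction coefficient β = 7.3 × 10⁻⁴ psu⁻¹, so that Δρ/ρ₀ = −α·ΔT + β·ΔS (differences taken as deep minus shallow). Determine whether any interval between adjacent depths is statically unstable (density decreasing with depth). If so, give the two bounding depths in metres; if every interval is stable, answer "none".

Evaluate Δρ/ρ₀ = −αΔT + βΔS across each adjacent pair:
  22–102 m: −αΔT+βΔS = −(1.2 × 10⁻⁴)(-2.5)+(7.3 × 10⁻⁴)(+3.96) = 3.2 × 10⁻³ → stable
  102–121 m: −αΔT+βΔS = −(1.2 × 10⁻⁴)(-8.0)+(7.3 × 10⁻⁴)(-16.75) = -0.011 → UNSTABLE
  121–163 m: −αΔT+βΔS = −(1.2 × 10⁻⁴)(-3.4)+(7.3 × 10⁻⁴)(+4.03) = 3.3 × 10⁻³ → stable
  163–166 m: −αΔT+βΔS = −(1.2 × 10⁻⁴)(+10.6)+(7.3 × 10⁻⁴)(+6.09) = 3.2 × 10⁻³ → stable
  166–218 m: −αΔT+βΔS = −(1.2 × 10⁻⁴)(-6.4)+(7.3 × 10⁻⁴)(+4.21) = 3.8 × 10⁻³ → stable
The 102–121 m interval has Δρ < 0: lighter water underlies denser water.

102–121 m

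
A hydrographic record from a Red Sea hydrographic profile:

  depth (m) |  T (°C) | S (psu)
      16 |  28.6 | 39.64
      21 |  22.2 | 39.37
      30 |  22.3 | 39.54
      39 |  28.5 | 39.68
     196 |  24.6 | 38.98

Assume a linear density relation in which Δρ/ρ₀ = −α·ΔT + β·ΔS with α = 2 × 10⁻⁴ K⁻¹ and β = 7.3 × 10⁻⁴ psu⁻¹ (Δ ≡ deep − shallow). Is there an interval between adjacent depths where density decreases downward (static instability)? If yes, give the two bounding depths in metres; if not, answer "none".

30–39 m

Evaluate Δρ/ρ₀ = −αΔT + βΔS across each adjacent pair:
  16–21 m: −αΔT+βΔS = −(2 × 10⁻⁴)(-6.4)+(7.3 × 10⁻⁴)(-0.27) = 1.1 × 10⁻³ → stable
  21–30 m: −αΔT+βΔS = −(2 × 10⁻⁴)(+0.1)+(7.3 × 10⁻⁴)(+0.17) = 1.0 × 10⁻⁴ → stable
  30–39 m: −αΔT+βΔS = −(2 × 10⁻⁴)(+6.2)+(7.3 × 10⁻⁴)(+0.14) = -1.1 × 10⁻³ → UNSTABLE
  39–196 m: −αΔT+βΔS = −(2 × 10⁻⁴)(-3.9)+(7.3 × 10⁻⁴)(-0.70) = 2.7 × 10⁻⁴ → stable
The 30–39 m interval has Δρ < 0: lighter water underlies denser water.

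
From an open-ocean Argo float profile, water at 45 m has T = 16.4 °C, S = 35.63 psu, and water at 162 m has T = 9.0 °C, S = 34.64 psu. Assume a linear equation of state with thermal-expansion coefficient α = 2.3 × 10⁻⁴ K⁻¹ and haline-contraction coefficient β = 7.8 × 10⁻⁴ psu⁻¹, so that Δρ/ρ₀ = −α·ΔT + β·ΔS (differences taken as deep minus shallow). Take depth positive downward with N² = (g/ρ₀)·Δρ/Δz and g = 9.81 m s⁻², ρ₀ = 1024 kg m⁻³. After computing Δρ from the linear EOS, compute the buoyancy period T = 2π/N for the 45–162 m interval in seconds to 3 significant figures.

ΔT = -7.4 K, ΔS = -0.99 psu (deep − shallow).
Δρ/ρ₀ = −αΔT + βΔS = 1.702 × 10⁻³ − 7.722 × 10⁻⁴ = 9.298 × 10⁻⁴, so Δρ ≈ 0.9521 kg m⁻³.
N² = (g/ρ₀)·Δρ/Δz = g·(Δρ/ρ₀)/Δz = 9.81 × 9.298 × 10⁻⁴ / 117 = 7.7960 × 10⁻⁵ s⁻².
N = √(7.7960 × 10⁻⁵) = 8.8295 × 10⁻³ rad s⁻¹ → T = 2π/N = 711.61 s ≈ 712 s.

712 s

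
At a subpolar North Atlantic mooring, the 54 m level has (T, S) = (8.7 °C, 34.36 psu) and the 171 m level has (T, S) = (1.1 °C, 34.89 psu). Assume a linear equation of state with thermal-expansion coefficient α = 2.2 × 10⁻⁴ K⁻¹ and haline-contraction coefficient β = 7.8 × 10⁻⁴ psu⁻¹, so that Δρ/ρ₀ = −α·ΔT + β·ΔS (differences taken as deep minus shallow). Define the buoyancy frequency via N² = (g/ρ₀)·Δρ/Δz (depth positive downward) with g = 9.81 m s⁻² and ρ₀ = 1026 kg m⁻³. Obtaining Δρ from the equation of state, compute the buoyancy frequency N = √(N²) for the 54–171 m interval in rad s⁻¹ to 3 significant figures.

0.0132 rad s⁻¹

ΔT = -7.6 K, ΔS = +0.53 psu (deep − shallow).
Δρ/ρ₀ = −αΔT + βΔS = 1.672 × 10⁻³ + 4.134 × 10⁻⁴ = 2.0854 × 10⁻³, so Δρ ≈ 2.140 kg m⁻³.
N² = (g/ρ₀)·Δρ/Δz = g·(Δρ/ρ₀)/Δz = 9.81 × 2.0854 × 10⁻³ / 117 = 1.7485 × 10⁻⁴ s⁻².
N = √(1.7485 × 10⁻⁴) = 0.013223 rad s⁻¹ ≈ 0.0132 rad s⁻¹.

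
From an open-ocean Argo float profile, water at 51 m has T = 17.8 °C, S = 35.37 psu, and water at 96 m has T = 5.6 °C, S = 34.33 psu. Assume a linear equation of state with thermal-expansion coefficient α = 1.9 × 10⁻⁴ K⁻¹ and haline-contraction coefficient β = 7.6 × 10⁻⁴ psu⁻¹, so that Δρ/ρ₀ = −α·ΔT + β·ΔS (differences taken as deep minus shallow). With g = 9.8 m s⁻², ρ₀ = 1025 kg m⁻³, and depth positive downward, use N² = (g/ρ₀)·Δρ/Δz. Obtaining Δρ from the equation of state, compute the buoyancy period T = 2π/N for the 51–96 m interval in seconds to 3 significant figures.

344 s

ΔT = -12.2 K, ΔS = -1.04 psu (deep − shallow).
Δρ/ρ₀ = −αΔT + βΔS = 2.318 × 10⁻³ − 7.904 × 10⁻⁴ = 1.5276 × 10⁻³, so Δρ ≈ 1.566 kg m⁻³.
N² = (g/ρ₀)·Δρ/Δz = g·(Δρ/ρ₀)/Δz = 9.8 × 1.5276 × 10⁻³ / 45 = 3.3268 × 10⁻⁴ s⁻².
N = √(3.3268 × 10⁻⁴) = 0.018240 rad s⁻¹ → T = 2π/N = 344.47 s ≈ 344 s.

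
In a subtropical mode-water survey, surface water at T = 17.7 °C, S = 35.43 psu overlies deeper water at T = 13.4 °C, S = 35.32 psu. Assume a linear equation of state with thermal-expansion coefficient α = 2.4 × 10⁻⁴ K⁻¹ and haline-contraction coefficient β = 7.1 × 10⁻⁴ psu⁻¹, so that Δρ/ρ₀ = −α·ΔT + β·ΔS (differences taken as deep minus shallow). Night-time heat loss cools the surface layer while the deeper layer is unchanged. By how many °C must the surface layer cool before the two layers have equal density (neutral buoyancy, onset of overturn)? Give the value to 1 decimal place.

Neutral buoyancy requires Δρ = 0, i.e. −α(T_deep − T_surf′) + β(S_deep − S_surf) = 0.
T_surf′ = T_deep − (β/α)·ΔS = 13.4 − (7.1 × 10⁻⁴/2.4 × 10⁻⁴)·(-0.11) = 13.725 °C.
Cooling required: 17.7 − (13.725) = 3.975 °C.

4.0 °C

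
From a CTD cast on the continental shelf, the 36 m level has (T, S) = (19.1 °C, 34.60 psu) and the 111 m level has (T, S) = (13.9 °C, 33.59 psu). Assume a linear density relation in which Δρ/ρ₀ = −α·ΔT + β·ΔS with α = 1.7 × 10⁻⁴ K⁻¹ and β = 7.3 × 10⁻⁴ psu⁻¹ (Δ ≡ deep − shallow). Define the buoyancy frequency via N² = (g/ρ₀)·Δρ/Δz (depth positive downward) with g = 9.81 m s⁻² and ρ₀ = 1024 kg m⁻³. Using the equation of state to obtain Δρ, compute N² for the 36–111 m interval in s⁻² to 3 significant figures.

ΔT = -5.2 K, ΔS = -1.01 psu (deep − shallow).
Δρ/ρ₀ = −αΔT + βΔS = 8.84 × 10⁻⁴ − 7.373 × 10⁻⁴ = 1.467 × 10⁻⁴, so Δρ ≈ 0.1502 kg m⁻³.
N² = (g/ρ₀)·Δρ/Δz = g·(Δρ/ρ₀)/Δz = 9.81 × 1.467 × 10⁻⁴ / 75 = 1.9188 × 10⁻⁵ s⁻² ≈ 1.92 × 10⁻⁵ s⁻².

1.92 × 10⁻⁵ s⁻²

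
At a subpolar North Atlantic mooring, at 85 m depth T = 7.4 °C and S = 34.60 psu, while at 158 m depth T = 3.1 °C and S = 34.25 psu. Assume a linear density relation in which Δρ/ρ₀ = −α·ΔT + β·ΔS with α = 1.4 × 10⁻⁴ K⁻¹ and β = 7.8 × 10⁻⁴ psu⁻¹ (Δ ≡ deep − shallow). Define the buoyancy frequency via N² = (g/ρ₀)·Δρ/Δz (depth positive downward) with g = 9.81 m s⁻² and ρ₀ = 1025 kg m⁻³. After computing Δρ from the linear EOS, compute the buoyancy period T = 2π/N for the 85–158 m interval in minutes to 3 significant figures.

15.7 min

ΔT = -4.3 K, ΔS = -0.35 psu (deep − shallow).
Δρ/ρ₀ = −αΔT + βΔS = 6.02 × 10⁻⁴ − 2.73 × 10⁻⁴ = 3.29 × 10⁻⁴, so Δρ ≈ 0.3372 kg m⁻³.
N² = (g/ρ₀)·Δρ/Δz = g·(Δρ/ρ₀)/Δz = 9.81 × 3.29 × 10⁻⁴ / 73 = 4.4212 × 10⁻⁵ s⁻².
N = √(4.4212 × 10⁻⁵) = 6.6492 × 10⁻³ rad s⁻¹ → T = 2π/N = 944.95 s = 15.749 min ≈ 15.7 min.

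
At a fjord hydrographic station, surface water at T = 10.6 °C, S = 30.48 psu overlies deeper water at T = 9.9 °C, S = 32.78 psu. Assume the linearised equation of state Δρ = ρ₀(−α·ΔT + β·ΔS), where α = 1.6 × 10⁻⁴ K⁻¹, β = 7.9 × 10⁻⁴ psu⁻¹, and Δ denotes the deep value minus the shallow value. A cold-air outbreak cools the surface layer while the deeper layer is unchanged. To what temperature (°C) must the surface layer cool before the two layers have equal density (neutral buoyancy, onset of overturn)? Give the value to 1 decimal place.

Neutral buoyancy requires Δρ = 0, i.e. −α(T_deep − T_surf′) + β(S_deep − S_surf) = 0.
T_surf′ = T_deep − (β/α)·ΔS = 9.9 − (7.9 × 10⁻⁴/1.6 × 10⁻⁴)·(+2.30) = -1.456 °C.
Cooling required: 10.6 − (-1.456) = 12.056 °C.

-1.5 °C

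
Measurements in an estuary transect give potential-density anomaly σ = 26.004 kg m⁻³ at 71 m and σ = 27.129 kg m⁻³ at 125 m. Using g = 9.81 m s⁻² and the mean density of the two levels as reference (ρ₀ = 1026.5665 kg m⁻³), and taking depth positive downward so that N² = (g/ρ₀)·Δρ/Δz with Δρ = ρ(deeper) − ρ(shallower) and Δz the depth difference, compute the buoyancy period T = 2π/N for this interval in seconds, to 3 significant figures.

445 s

Δρ = 1027.129 − 1026.004 = 1.125 kg m⁻³ over Δz = 125 − 71 = 54 m.
N² = (9.81/1026.5665) × (1.125/54) = 1.9909 × 10⁻⁴ s⁻².
N = √(1.9909 × 10⁻⁴) = 0.014110 rad s⁻¹, so T = 2π/N = 445.30 s ≈ 445 s.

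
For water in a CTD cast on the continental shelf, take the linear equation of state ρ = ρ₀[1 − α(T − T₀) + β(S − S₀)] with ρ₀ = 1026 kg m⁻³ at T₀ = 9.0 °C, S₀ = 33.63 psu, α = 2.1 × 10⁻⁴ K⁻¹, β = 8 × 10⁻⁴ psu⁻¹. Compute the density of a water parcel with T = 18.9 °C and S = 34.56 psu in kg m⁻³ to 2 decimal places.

T − T₀ = +9.9 K, S − S₀ = +0.93 psu.
Bracket = 1 − α·(+9.9) + β·(+0.93) = 1 + (-1.335 × 10⁻³) = 0.9986650.
ρ = 1026 × 0.9986650 = 1024.63 kg m⁻³.

1024.63 kg m⁻³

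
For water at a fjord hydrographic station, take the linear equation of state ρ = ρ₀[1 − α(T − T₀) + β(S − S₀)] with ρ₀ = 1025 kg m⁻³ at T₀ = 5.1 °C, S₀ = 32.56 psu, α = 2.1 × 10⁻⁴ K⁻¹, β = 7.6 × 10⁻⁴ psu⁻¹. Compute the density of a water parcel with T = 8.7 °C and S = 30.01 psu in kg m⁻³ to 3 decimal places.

T − T₀ = +3.6 K, S − S₀ = -2.55 psu.
Bracket = 1 − α·(+3.6) + β·(-2.55) = 1 + (-2.694 × 10⁻³) = 0.9973060.
ρ = 1025 × 0.9973060 = 1022.239 kg m⁻³.

1022.239 kg m⁻³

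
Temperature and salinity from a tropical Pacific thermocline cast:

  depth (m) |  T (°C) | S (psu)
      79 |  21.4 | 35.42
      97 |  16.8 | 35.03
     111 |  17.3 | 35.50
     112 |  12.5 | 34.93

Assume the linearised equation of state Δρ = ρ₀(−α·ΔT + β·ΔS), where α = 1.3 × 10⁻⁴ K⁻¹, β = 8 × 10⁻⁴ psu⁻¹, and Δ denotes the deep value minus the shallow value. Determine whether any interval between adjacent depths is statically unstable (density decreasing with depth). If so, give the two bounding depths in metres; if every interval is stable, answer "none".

Evaluate Δρ/ρ₀ = −αΔT + βΔS across each adjacent pair:
  79–97 m: −αΔT+βΔS = −(1.3 × 10⁻⁴)(-4.6)+(8 × 10⁻⁴)(-0.39) = 2.9 × 10⁻⁴ → stable
  97–111 m: −αΔT+βΔS = −(1.3 × 10⁻⁴)(+0.5)+(8 × 10⁻⁴)(+0.47) = 3.1 × 10⁻⁴ → stable
  111–112 m: −αΔT+βΔS = −(1.3 × 10⁻⁴)(-4.8)+(8 × 10⁻⁴)(-0.57) = 1.7 × 10⁻⁴ → stable
Every interval has Δρ > 0: the column is stably stratified throughout.

none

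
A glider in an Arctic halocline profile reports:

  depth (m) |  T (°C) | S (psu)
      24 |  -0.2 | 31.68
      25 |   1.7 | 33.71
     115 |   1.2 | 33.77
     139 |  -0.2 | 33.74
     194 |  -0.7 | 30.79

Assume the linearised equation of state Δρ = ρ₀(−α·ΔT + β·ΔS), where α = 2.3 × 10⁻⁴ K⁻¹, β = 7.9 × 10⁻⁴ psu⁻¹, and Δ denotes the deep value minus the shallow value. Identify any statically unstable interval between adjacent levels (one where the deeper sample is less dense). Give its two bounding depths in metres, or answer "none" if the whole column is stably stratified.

139–194 m

Evaluate Δρ/ρ₀ = −αΔT + βΔS across each adjacent pair:
  24–25 m: −αΔT+βΔS = −(2.3 × 10⁻⁴)(+1.9)+(7.9 × 10⁻⁴)(+2.03) = 1.2 × 10⁻³ → stable
  25–115 m: −αΔT+βΔS = −(2.3 × 10⁻⁴)(-0.5)+(7.9 × 10⁻⁴)(+0.06) = 1.6 × 10⁻⁴ → stable
  115–139 m: −αΔT+βΔS = −(2.3 × 10⁻⁴)(-1.4)+(7.9 × 10⁻⁴)(-0.03) = 3.0 × 10⁻⁴ → stable
  139–194 m: −αΔT+βΔS = −(2.3 × 10⁻⁴)(-0.5)+(7.9 × 10⁻⁴)(-2.95) = -2.2 × 10⁻³ → UNSTABLE
The 139–194 m interval has Δρ < 0: lighter water underlies denser water.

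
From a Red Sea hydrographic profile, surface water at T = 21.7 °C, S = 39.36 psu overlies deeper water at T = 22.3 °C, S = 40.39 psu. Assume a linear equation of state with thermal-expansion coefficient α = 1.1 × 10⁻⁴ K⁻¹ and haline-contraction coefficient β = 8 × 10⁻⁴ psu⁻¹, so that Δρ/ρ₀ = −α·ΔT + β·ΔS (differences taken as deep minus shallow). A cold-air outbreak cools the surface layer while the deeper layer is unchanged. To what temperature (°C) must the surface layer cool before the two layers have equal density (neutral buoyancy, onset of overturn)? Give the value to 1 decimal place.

14.8 °C

Neutral buoyancy requires Δρ = 0, i.e. −α(T_deep − T_surf′) + β(S_deep − S_surf) = 0.
T_surf′ = T_deep − (β/α)·ΔS = 22.3 − (8 × 10⁻⁴/1.1 × 10⁻⁴)·(+1.03) = 14.809 °C.
Cooling required: 21.7 − (14.809) = 6.891 °C.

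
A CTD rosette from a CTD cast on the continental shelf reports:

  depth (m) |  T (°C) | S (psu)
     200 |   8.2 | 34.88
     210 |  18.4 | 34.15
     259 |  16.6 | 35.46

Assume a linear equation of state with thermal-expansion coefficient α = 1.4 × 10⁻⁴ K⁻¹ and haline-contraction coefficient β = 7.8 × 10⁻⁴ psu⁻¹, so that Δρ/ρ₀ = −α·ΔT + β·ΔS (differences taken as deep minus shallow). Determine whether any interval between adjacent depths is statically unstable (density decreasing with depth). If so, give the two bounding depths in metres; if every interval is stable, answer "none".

Evaluate Δρ/ρ₀ = −αΔT + βΔS across each adjacent pair:
  200–210 m: −αΔT+βΔS = −(1.4 × 10⁻⁴)(+10.2)+(7.8 × 10⁻⁴)(-0.73) = -2.0 × 10⁻³ → UNSTABLE
  210–259 m: −αΔT+βΔS = −(1.4 × 10⁻⁴)(-1.8)+(7.8 × 10⁻⁴)(+1.31) = 1.3 × 10⁻³ → stable
The 200–210 m interval has Δρ < 0: lighter water underlies denser water.

200–210 m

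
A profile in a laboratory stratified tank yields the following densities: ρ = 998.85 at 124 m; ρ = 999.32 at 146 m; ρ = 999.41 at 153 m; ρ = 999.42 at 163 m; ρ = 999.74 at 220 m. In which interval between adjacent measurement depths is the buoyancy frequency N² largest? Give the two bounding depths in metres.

124–146 m

Compute the density gradient over each adjacent pair:
  124–146 m: Δρ/Δz = 0.47/22 = 0.021 kg m⁻⁴
  146–153 m: Δρ/Δz = 0.09/7 = 0.013 kg m⁻⁴
  153–163 m: Δρ/Δz = 0.01/10 = 1.0 × 10⁻³ kg m⁻⁴
  163–220 m: Δρ/Δz = 0.32/57 = 5.6 × 10⁻³ kg m⁻⁴
The largest gradient is in the 124–146 m interval — the pycnocline.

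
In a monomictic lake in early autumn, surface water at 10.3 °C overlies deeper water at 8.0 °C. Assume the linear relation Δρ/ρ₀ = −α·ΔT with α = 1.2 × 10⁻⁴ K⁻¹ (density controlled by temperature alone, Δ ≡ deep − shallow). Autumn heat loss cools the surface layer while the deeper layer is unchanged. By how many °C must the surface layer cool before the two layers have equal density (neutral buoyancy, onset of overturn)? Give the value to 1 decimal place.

2.3 °C

With temperature the only control, equal density requires T_surf′ = T_deep.
T_surf′ = 8.0 °C.
Cooling required: 10.3 − 8.0 = 2.3 °C.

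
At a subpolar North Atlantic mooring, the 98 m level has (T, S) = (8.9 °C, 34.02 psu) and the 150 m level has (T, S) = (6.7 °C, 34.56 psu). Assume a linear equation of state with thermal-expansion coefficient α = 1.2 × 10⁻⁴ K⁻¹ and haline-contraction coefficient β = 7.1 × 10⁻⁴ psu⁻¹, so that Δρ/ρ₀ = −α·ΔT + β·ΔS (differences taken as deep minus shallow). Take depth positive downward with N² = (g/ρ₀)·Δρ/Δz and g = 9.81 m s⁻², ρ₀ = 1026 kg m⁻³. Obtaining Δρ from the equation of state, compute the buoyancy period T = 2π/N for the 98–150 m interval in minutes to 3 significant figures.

9.48 min

ΔT = -2.2 K, ΔS = +0.54 psu (deep − shallow).
Δρ/ρ₀ = −αΔT + βΔS = 2.64 × 10⁻⁴ + 3.834 × 10⁻⁴ = 6.474 × 10⁻⁴, so Δρ ≈ 0.6642 kg m⁻³.
N² = (g/ρ₀)·Δρ/Δz = g·(Δρ/ρ₀)/Δz = 9.81 × 6.474 × 10⁻⁴ / 52 = 1.2213 × 10⁻⁴ s⁻².
N = √(1.2213 × 10⁻⁴) = 0.011051 rad s⁻¹ → T = 2π/N = 568.56 s = 9.4760 min ≈ 9.48 min.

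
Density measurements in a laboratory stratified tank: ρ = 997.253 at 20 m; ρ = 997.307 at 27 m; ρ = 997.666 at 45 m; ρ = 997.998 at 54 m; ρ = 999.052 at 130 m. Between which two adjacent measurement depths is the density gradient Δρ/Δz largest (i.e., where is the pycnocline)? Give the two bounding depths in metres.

Compute the density gradient over each adjacent pair:
  20–27 m: Δρ/Δz = 0.054/7 = 7.7 × 10⁻³ kg m⁻⁴
  27–45 m: Δρ/Δz = 0.359/18 = 0.020 kg m⁻⁴
  45–54 m: Δρ/Δz = 0.332/9 = 0.037 kg m⁻⁴
  54–130 m: Δρ/Δz = 1.054/76 = 0.014 kg m⁻⁴
The largest gradient is in the 45–54 m interval — the pycnocline.

45–54 m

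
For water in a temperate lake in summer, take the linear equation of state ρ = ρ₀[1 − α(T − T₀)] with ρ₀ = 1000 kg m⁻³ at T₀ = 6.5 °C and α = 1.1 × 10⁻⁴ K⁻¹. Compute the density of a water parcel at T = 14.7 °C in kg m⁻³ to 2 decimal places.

T − T₀ = +8.2 K.
Bracket = 1 − α·(+8.2) = 1 + (-9.02 × 10⁻⁴) = 0.9990980.
ρ = 1000 × 0.9990980 = 999.10 kg m⁻³.

999.10 kg m⁻³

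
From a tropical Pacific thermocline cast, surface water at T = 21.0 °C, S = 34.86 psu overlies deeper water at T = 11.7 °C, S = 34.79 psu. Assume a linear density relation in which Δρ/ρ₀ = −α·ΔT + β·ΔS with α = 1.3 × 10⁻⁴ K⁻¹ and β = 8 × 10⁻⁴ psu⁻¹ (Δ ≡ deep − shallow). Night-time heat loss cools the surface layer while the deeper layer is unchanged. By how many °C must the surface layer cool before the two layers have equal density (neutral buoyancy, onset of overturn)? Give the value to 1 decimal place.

Neutral buoyancy requires Δρ = 0, i.e. −α(T_deep − T_surf′) + β(S_deep − S_surf) = 0.
T_surf′ = T_deep − (β/α)·ΔS = 11.7 − (8 × 10⁻⁴/1.3 × 10⁻⁴)·(-0.07) = 12.131 °C.
Cooling required: 21.0 − (12.131) = 8.869 °C.

8.9 °C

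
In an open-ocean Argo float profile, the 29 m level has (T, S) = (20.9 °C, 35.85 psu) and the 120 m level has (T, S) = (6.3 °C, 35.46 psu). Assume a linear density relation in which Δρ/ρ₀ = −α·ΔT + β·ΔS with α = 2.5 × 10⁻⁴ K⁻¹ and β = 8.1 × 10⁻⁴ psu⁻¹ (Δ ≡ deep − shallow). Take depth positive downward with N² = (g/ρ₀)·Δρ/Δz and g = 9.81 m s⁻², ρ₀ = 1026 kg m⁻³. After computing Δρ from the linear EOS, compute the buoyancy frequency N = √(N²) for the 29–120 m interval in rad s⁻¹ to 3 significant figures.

ΔT = -14.6 K, ΔS = -0.39 psu (deep − shallow).
Δρ/ρ₀ = −αΔT + βΔS = 3.65 × 10⁻³ − 3.159 × 10⁻⁴ = 3.3341 × 10⁻³, so Δρ ≈ 3.421 kg m⁻³.
N² = (g/ρ₀)·Δρ/Δz = g·(Δρ/ρ₀)/Δz = 9.81 × 3.3341 × 10⁻³ / 91 = 3.5942 × 10⁻⁴ s⁻².
N = √(3.5942 × 10⁻⁴) = 0.018958 rad s⁻¹ ≈ 0.0190 rad s⁻¹.

0.0190 rad s⁻¹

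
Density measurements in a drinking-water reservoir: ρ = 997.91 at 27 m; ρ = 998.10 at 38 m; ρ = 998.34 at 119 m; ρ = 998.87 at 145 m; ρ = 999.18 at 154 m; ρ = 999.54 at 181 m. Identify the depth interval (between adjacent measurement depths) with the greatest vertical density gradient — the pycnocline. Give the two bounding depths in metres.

Compute the density gradient over each adjacent pair:
  27–38 m: Δρ/Δz = 0.19/11 = 0.017 kg m⁻⁴
  38–119 m: Δρ/Δz = 0.24/81 = 3.0 × 10⁻³ kg m⁻⁴
  119–145 m: Δρ/Δz = 0.53/26 = 0.020 kg m⁻⁴
  145–154 m: Δρ/Δz = 0.31/9 = 0.034 kg m⁻⁴
  154–181 m: Δρ/Δz = 0.36/27 = 0.013 kg m⁻⁴
The largest gradient is in the 145–154 m interval — the pycnocline.

145–154 m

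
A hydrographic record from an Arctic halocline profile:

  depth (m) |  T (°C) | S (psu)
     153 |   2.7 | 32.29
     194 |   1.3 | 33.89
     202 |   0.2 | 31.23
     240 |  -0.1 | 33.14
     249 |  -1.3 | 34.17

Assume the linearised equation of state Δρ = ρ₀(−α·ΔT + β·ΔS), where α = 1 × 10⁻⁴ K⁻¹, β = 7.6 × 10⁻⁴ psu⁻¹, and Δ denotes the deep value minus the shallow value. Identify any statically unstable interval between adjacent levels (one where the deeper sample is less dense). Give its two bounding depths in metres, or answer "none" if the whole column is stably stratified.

Evaluate Δρ/ρ₀ = −αΔT + βΔS across each adjacent pair:
  153–194 m: −αΔT+βΔS = −(1 × 10⁻⁴)(-1.4)+(7.6 × 10⁻⁴)(+1.60) = 1.4 × 10⁻³ → stable
  194–202 m: −αΔT+βΔS = −(1 × 10⁻⁴)(-1.1)+(7.6 × 10⁻⁴)(-2.66) = -1.9 × 10⁻³ → UNSTABLE
  202–240 m: −αΔT+βΔS = −(1 × 10⁻⁴)(-0.3)+(7.6 × 10⁻⁴)(+1.91) = 1.5 × 10⁻³ → stable
  240–249 m: −αΔT+βΔS = −(1 × 10⁻⁴)(-1.2)+(7.6 × 10⁻⁴)(+1.03) = 9.0 × 10⁻⁴ → stable
The 194–202 m interval has Δρ < 0: lighter water underlies denser water.

194–202 m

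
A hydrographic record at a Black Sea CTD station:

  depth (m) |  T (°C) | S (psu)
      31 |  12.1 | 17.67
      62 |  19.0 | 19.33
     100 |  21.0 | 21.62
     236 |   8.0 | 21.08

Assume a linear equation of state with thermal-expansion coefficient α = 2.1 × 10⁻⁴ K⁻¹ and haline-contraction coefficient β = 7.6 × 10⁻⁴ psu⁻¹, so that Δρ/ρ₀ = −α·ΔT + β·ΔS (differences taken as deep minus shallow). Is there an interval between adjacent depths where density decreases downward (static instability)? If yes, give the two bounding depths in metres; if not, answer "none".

Evaluate Δρ/ρ₀ = −αΔT + βΔS across each adjacent pair:
  31–62 m: −αΔT+βΔS = −(2.1 × 10⁻⁴)(+6.9)+(7.6 × 10⁻⁴)(+1.66) = -1.9 × 10⁻⁴ → UNSTABLE
  62–100 m: −αΔT+βΔS = −(2.1 × 10⁻⁴)(+2.0)+(7.6 × 10⁻⁴)(+2.29) = 1.3 × 10⁻³ → stable
  100–236 m: −αΔT+βΔS = −(2.1 × 10⁻⁴)(-13.0)+(7.6 × 10⁻⁴)(-0.54) = 2.3 × 10⁻³ → stable
The 31–62 m interval has Δρ < 0: lighter water underlies denser water.

31–62 m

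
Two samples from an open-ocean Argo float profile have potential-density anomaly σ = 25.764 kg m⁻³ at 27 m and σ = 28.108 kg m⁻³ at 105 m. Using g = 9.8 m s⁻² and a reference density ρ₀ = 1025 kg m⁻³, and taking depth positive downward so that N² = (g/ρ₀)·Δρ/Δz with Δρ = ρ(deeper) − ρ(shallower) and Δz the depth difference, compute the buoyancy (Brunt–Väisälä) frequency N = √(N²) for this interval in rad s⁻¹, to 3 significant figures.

0.0170 rad s⁻¹

Δρ = 1028.108 − 1025.764 = 2.344 kg m⁻³ over Δz = 105 − 27 = 78 m.
N² = (9.8/1025) × (2.344/78) = 2.8732 × 10⁻⁴ s⁻².
N = √(2.8732 × 10⁻⁴) = 0.016951 rad s⁻¹ ≈ 0.0170 rad s⁻¹.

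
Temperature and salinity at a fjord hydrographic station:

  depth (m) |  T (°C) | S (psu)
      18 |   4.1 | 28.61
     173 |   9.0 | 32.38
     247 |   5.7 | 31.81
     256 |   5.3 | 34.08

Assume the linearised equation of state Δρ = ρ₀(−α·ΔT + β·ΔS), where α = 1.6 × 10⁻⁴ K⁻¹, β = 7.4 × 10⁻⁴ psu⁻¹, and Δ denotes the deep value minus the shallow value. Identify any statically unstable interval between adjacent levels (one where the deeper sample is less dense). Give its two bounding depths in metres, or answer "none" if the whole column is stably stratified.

Evaluate Δρ/ρ₀ = −αΔT + βΔS across each adjacent pair:
  18–173 m: −αΔT+βΔS = −(1.6 × 10⁻⁴)(+4.9)+(7.4 × 10⁻⁴)(+3.77) = 2.0 × 10⁻³ → stable
  173–247 m: −αΔT+βΔS = −(1.6 × 10⁻⁴)(-3.3)+(7.4 × 10⁻⁴)(-0.57) = 1.1 × 10⁻⁴ → stable
  247–256 m: −αΔT+βΔS = −(1.6 × 10⁻⁴)(-0.4)+(7.4 × 10⁻⁴)(+2.27) = 1.7 × 10⁻³ → stable
Every interval has Δρ > 0: the column is stably stratified throughout.

none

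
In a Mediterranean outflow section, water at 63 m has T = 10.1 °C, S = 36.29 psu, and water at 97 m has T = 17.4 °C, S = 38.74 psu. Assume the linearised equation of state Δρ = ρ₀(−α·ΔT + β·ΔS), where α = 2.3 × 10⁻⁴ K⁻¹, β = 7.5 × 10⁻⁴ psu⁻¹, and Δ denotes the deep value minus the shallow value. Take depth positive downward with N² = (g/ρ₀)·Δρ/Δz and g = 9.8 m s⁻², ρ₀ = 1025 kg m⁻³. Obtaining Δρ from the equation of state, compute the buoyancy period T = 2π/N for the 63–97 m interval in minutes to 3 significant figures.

15.5 min

ΔT = +7.3 K, ΔS = +2.45 psu (deep − shallow).
Δρ/ρ₀ = −αΔT + βΔS = -1.679 × 10⁻³ + 1.8375 × 10⁻³ = 1.585 × 10⁻⁴, so Δρ ≈ 0.1625 kg m⁻³.
N² = (g/ρ₀)·Δρ/Δz = g·(Δρ/ρ₀)/Δz = 9.8 × 1.585 × 10⁻⁴ / 34 = 4.5685 × 10⁻⁵ s⁻².
N = √(4.5685 × 10⁻⁵) = 6.7591 × 10⁻³ rad s⁻¹ → T = 2π/N = 929.59 s = 15.493 min ≈ 15.5 min.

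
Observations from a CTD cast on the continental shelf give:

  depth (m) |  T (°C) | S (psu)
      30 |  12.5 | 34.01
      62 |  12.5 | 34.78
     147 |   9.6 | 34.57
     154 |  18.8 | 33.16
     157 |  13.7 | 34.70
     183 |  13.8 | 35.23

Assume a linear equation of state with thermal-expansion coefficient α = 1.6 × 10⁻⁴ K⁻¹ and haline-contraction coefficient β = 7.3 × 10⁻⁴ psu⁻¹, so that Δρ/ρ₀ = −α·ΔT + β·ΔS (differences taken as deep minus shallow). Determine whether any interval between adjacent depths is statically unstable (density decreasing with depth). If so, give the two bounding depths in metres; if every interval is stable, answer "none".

147–154 m

Evaluate Δρ/ρ₀ = −αΔT + βΔS across each adjacent pair:
  30–62 m: −αΔT+βΔS = −(1.6 × 10⁻⁴)(+0.0)+(7.3 × 10⁻⁴)(+0.77) = 5.6 × 10⁻⁴ → stable
  62–147 m: −αΔT+βΔS = −(1.6 × 10⁻⁴)(-2.9)+(7.3 × 10⁻⁴)(-0.21) = 3.1 × 10⁻⁴ → stable
  147–154 m: −αΔT+βΔS = −(1.6 × 10⁻⁴)(+9.2)+(7.3 × 10⁻⁴)(-1.41) = -2.5 × 10⁻³ → UNSTABLE
  154–157 m: −αΔT+βΔS = −(1.6 × 10⁻⁴)(-5.1)+(7.3 × 10⁻⁴)(+1.54) = 1.9 × 10⁻³ → stable
  157–183 m: −αΔT+βΔS = −(1.6 × 10⁻⁴)(+0.1)+(7.3 × 10⁻⁴)(+0.53) = 3.7 × 10⁻⁴ → stable
The 147–154 m interval has Δρ < 0: lighter water underlies denser water.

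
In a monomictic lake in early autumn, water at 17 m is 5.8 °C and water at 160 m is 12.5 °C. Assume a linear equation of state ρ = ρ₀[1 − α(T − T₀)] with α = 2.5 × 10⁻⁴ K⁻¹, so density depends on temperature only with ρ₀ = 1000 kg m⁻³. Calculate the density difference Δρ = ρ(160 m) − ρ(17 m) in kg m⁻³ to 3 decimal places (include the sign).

-1.675 kg m⁻³

ΔT = +6.7 K, Δρ/ρ₀ = −αΔT = -1.675 × 10⁻³.
Δρ = 1000 × (-1.675 × 10⁻³) = -1.675 kg m⁻³.
Negative Δρ: lighter below, statically unstable.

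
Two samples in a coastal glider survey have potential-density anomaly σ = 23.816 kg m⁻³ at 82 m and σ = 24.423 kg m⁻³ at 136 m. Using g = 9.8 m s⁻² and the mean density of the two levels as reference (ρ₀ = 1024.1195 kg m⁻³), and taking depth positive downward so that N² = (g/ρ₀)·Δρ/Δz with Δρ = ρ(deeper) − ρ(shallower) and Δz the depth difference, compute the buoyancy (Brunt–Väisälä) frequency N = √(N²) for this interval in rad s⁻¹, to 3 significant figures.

Δρ = 1024.423 − 1023.816 = 0.607 kg m⁻³ over Δz = 136 − 82 = 54 m.
N² = (9.8/1024.1195) × (0.607/54) = 1.0756 × 10⁻⁴ s⁻².
N = √(1.0756 × 10⁻⁴) = 0.010371 rad s⁻¹ ≈ 0.0104 rad s⁻¹.

0.0104 rad s⁻¹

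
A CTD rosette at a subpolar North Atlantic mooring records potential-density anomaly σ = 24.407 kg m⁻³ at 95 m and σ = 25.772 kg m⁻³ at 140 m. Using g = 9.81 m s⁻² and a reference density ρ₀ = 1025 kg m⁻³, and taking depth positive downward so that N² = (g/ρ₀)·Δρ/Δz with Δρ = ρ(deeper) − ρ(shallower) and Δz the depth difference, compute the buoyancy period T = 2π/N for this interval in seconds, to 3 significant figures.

369 s

Δρ = 1025.772 − 1024.407 = 1.365 kg m⁻³ over Δz = 140 − 95 = 45 m.
N² = (9.81/1025) × (1.365/45) = 2.9031 × 10⁻⁴ s⁻².
N = √(2.9031 × 10⁻⁴) = 0.017038 rad s⁻¹, so T = 2π/N = 368.77 s ≈ 369 s.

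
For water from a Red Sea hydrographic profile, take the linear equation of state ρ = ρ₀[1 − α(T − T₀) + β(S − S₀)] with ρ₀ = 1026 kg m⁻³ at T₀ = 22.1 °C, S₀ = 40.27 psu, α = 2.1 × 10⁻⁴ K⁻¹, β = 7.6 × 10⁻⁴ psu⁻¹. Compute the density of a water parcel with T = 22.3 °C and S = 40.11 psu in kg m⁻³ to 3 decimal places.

T − T₀ = +0.2 K, S − S₀ = -0.16 psu.
Bracket = 1 − α·(+0.2) + β·(-0.16) = 1 + (-1.636 × 10⁻⁴) = 0.9998364.
ρ = 1026 × 0.9998364 = 1025.832 kg m⁻³.

1025.832 kg m⁻³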